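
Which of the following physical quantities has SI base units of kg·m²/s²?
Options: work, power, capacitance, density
Checking the SI base units of each option:
  work (W = Fd): kg·m²/s²  ✓ matches
  power (P = W/t): kg·m²/s³  ✗
  capacitance (C = Q/V): s⁴·A²/(kg·m²)  ✗
  density (ρ = m/V): kg/m³  ✗

Only work has units kg·m²/s².

Answer: work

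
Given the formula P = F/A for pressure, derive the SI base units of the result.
Units of each symbol in P = F/A:
  F (force): kg·m/s²
  A (area): m²  → in the denominator, contributes 1/m²

Multiplying the contributions: [kg·m/s²] · [1/m²]
Adding exponents of each base unit: kg: 1, m: -1, s: -2
SI base units of pressure: kg/(m·s²)

Answer: kg/(m·s²)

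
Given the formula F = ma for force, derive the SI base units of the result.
Units of each symbol in F = ma:
  m (mass): kg
  a (acceleration): m/s²

Multiplying the contributions: [kg] · [m/s²]
Adding exponents of each base unit: kg: 1, m: 1, s: -2
SI base units of force: kg·m/s²

Answer: kg·m/s²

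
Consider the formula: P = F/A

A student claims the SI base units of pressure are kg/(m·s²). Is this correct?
Units of each symbol in P = F/A:
  F (force): kg·m/s²
  A (area): m²  → in the denominator, contributes 1/m²

Multiplying the contributions: [kg·m/s²] · [1/m²]
Adding exponents of each base unit: kg: 1, m: -1, s: -2
SI base units of pressure: kg/(m·s²)

The claimed units kg/(m·s²) match the derived units, so the claim is correct.

Answer: Yes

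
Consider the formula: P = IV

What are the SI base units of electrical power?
Units of each symbol in P = IV:
  I (current): A
  V (voltage, in volts): kg·m²/(s³·A)

Multiplying the contributions: [A] · [kg·m²/(s³·A)]
Adding exponents of each base unit: kg: 1, m: 2, s: -3
SI base units of electrical power: kg·m²/s³

Answer: kg·m²/s³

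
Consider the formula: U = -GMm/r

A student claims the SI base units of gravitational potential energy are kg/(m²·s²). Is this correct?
Units of each symbol in U = -GMm/r:
  G (gravitational constant): m³/(kg·s²)
  M (mass): kg
  m (mass): kg
  r (distance): m  → in the denominator, contributes 1/m
  The minus sign does not affect the units.

Multiplying the contributions: [m³/(kg·s²)] · [kg] · [kg] · [1/m]
Adding exponents of each base unit: kg: 1, m: 2, s: -2
SI base units of gravitational potential energy: kg·m²/s²

The claimed units kg/(m²·s²) (exponents kg: 1, m: -2, s: -2) do not match the derived units kg·m²/s² (exponents kg: 1, m: 2, s: -2), so the claim is incorrect.

Answer: No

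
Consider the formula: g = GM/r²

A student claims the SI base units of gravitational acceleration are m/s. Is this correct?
Units of each symbol in g = GM/r²:
  G (gravitational constant): m³/(kg·s²)
  M (mass): kg
  r (distance): m  → to the power 2 in the denominator, contributes 1/m²

Multiplying the contributions: [m³/(kg·s²)] · [kg] · [1/m²]
Adding exponents of each base unit: m: 1, s: -2
SI base units of gravitational acceleration: m/s²

The claimed units m/s (exponents m: 1, s: -1) do not match the derived units m/s² (exponents m: 1, s: -2), so the claim is incorrect.

Answer: No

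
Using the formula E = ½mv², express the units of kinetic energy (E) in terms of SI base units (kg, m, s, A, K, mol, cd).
Units of each symbol in E = ½mv²:
  m (mass): kg
  v (speed): m/s  → to the power 2, contributes m²/s²
  The factor ½ is dimensionless.

Multiplying the contributions: [kg] · [m²/s²]
Adding exponents of each base unit: kg: 1, m: 2, s: -2
SI base units of kinetic energy: kg·m²/s²

Answer: kg·m²/s²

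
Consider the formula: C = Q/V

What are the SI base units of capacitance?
Units of each symbol in C = Q/V:
  Q (charge, in coulombs): s·A
  V (voltage, in volts): kg·m²/(s³·A)  → in the denominator, contributes s³·A/(kg·m²)

Multiplying the contributions: [s·A] · [s³·A/(kg·m²)]
Adding exponents of each base unit: kg: -1, m: -2, s: 4, A: 2
SI base units of capacitance: s⁴·A²/(kg·m²)

Answer: s⁴·A²/(kg·m²)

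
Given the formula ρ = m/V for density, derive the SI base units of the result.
Units of each symbol in ρ = m/V:
  m (mass): kg
  V (volume): m³  → in the denominator, contributes 1/m³

Multiplying the contributions: [kg] · [1/m³]
Adding exponents of each base unit: kg: 1, m: -3
SI base units of density: kg/m³

Answer: kg/m³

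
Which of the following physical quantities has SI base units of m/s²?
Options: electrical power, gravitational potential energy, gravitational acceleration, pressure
Checking the SI base units of each option:
  electrical power (P = IV): kg·m²/s³  ✗
  gravitational potential energy (U = -GMm/r): kg·m²/s²  ✗
  gravitational acceleration (g = GM/r²): m/s²  ✓ matches
  pressure (P = F/A): kg/(m·s²)  ✗

Only gravitational acceleration has units m/s².

Answer: gravitational acceleration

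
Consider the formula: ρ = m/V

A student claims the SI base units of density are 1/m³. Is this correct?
Units of each symbol in ρ = m/V:
  m (mass): kg
  V (volume): m³  → in the denominator, contributes 1/m³

Multiplying the contributions: [kg] · [1/m³]
Adding exponents of each base unit: kg: 1, m: -3
SI base units of density: kg/m³

The claimed units 1/m³ (exponents m: -3) do not match the derived units kg/m³ (exponents kg: 1, m: -3), so the claim is incorrect.

Answer: No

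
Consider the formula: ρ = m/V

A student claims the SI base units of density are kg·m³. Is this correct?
Units of each symbol in ρ = m/V:
  m (mass): kg
  V (volume): m³  → in the denominator, contributes 1/m³

Multiplying the contributions: [kg] · [1/m³]
Adding exponents of each base unit: kg: 1, m: -3
SI base units of density: kg/m³

The claimed units kg·m³ (exponents kg: 1, m: 3) do not match the derived units kg/m³ (exponents kg: 1, m: -3), so the claim is incorrect.

Answer: No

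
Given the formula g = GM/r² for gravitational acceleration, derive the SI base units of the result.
Units of each symbol in g = GM/r²:
  G (gravitational constant): m³/(kg·s²)
  M (mass): kg
  r (distance): m  → to the power 2 in the denominator, contributes 1/m²

Multiplying the contributions: [m³/(kg·s²)] · [kg] · [1/m²]
Adding exponents of each base unit: m: 1, s: -2
SI base units of gravitational acceleration: m/s²

Answer: m/s²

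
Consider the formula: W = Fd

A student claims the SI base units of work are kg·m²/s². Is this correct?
Units of each symbol in W = Fd:
  F (force): kg·m/s²
  d (displacement): m

Multiplying the contributions: [kg·m/s²] · [m]
Adding exponents of each base unit: kg: 1, m: 2, s: -2
SI base units of work: kg·m²/s²

The claimed units kg·m²/s² match the derived units, so the claim is correct.

Answer: Yes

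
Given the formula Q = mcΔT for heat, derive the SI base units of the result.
Units of each symbol in Q = mcΔT:
  m (mass): kg
  c (specific heat capacity, in J/(kg·K)): m²/(s²·K)
  ΔT (temperature change): K

Multiplying the contributions: [kg] · [m²/(s²·K)] · [K]
Adding exponents of each base unit: kg: 1, m: 2, s: -2
SI base units of heat: kg·m²/s²

Answer: kg·m²/s²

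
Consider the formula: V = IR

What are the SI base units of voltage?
Units of each symbol in V = IR:
  I (current): A
  R (resistance, in ohms): kg·m²/(s³·A²)

Multiplying the contributions: [A] · [kg·m²/(s³·A²)]
Adding exponents of each base unit: kg: 1, m: 2, s: -3, A: -1
SI base units of voltage: kg·m²/(s³·A)

Answer: kg·m²/(s³·A)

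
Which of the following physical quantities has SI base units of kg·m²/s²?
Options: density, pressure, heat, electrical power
Checking the SI base units of each option:
  density (ρ = m/V): kg/m³  ✗
  pressure (P = F/A): kg/(m·s²)  ✗
  heat (Q = mcΔT): kg·m²/s²  ✓ matches
  electrical power (P = IV): kg·m²/s³  ✗

Only heat has units kg·m²/s².

Answer: heat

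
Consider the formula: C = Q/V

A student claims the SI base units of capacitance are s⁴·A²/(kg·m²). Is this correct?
Units of each symbol in C = Q/V:
  Q (charge, in coulombs): s·A
  V (voltage, in volts): kg·m²/(s³·A)  → in the denominator, contributes s³·A/(kg·m²)

Multiplying the contributions: [s·A] · [s³·A/(kg·m²)]
Adding exponents of each base unit: kg: -1, m: -2, s: 4, A: 2
SI base units of capacitance: s⁴·A²/(kg·m²)

The claimed units s⁴·A²/(kg·m²) match the derived units, so the claim is correct.

Answer: Yes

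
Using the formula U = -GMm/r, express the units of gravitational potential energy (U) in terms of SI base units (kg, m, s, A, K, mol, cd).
Units of each symbol in U = -GMm/r:
  G (gravitational constant): m³/(kg·s²)
  M (mass): kg
  m (mass): kg
  r (distance): m  → in the denominator, contributes 1/m
  The minus sign does not affect the units.

Multiplying the contributions: [m³/(kg·s²)] · [kg] · [kg] · [1/m]
Adding exponents of each base unit: kg: 1, m: 2, s: -2
SI base units of gravitational potential energy: kg·m²/s²

Answer: kg·m²/s²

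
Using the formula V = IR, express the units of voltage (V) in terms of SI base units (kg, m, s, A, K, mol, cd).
Units of each symbol in V = IR:
  I (current): A
  R (resistance, in ohms): kg·m²/(s³·A²)

Multiplying the contributions: [A] · [kg·m²/(s³·A²)]
Adding exponents of each base unit: kg: 1, m: 2, s: -3, A: -1
SI base units of voltage: kg·m²/(s³·A)

Answer: kg·m²/(s³·A)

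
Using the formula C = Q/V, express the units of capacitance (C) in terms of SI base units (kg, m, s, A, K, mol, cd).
Units of each symbol in C = Q/V:
  Q (charge, in coulombs): s·A
  V (voltage, in volts): kg·m²/(s³·A)  → in the denominator, contributes s³·A/(kg·m²)

Multiplying the contributions: [s·A] · [s³·A/(kg·m²)]
Adding exponents of each base unit: kg: -1, m: -2, s: 4, A: 2
SI base units of capacitance: s⁴·A²/(kg·m²)

Answer: s⁴·A²/(kg·m²)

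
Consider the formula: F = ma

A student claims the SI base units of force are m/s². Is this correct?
Units of each symbol in F = ma:
  m (mass): kg
  a (acceleration): m/s²

Multiplying the contributions: [kg] · [m/s²]
Adding exponents of each base unit: kg: 1, m: 1, s: -2
SI base units of force: kg·m/s²

The claimed units m/s² (exponents m: 1, s: -2) do not match the derived units kg·m/s² (exponents kg: 1, m: 1, s: -2), so the claim is incorrect.

Answer: No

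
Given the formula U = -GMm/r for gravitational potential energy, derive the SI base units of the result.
Units of each symbol in U = -GMm/r:
  G (gravitational constant): m³/(kg·s²)
  M (mass): kg
  m (mass): kg
  r (distance): m  → in the denominator, contributes 1/m
  The minus sign does not affect the units.

Multiplying the contributions: [m³/(kg·s²)] · [kg] · [kg] · [1/m]
Adding exponents of each base unit: kg: 1, m: 2, s: -2
SI base units of gravitational potential energy: kg·m²/s²

Answer: kg·m²/s²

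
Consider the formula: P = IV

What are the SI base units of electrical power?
Units of each symbol in P = IV:
  I (current): A
  V (voltage, in volts): kg·m²/(s³·A)

Multiplying the contributions: [A] · [kg·m²/(s³·A)]
Adding exponents of each base unit: kg: 1, m: 2, s: -3
SI base units of electrical power: kg·m²/s³

Answer: kg·m²/s³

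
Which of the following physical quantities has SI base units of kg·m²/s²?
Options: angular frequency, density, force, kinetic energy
Checking the SI base units of each option:
  angular frequency (ω = 2πf): 1/s  ✗
  density (ρ = m/V): kg/m³  ✗
  force (F = ma): kg·m/s²  ✗
  kinetic energy (E = ½mv²): kg·m²/s²  ✓ matches

Only kinetic energy has units kg·m²/s².

Answer: kinetic energy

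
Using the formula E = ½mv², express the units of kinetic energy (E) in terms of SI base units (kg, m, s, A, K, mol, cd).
Units of each symbol in E = ½mv²:
  m (mass): kg
  v (speed): m/s  → to the power 2, contributes m²/s²
  The factor ½ is dimensionless.

Multiplying the contributions: [kg] · [m²/s²]
Adding exponents of each base unit: kg: 1, m: 2, s: -2
SI base units of kinetic energy: kg·m²/s²

Answer: kg·m²/s²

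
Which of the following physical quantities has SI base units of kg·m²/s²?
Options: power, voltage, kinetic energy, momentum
Checking the SI base units of each option:
  power (P = W/t): kg·m²/s³  ✗
  voltage (V = IR): kg·m²/(s³·A)  ✗
  kinetic energy (E = ½mv²): kg·m²/s²  ✓ matches
  momentum (p = mv): kg·m/s  ✗

Only kinetic energy has units kg·m²/s².

Answer: kinetic energy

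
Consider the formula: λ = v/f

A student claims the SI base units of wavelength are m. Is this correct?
Units of each symbol in λ = v/f:
  v (wave speed): m/s
  f (frequency): 1/s  → in the denominator, contributes s

Multiplying the contributions: [m/s] · [s]
Adding exponents of each base unit: m: 1
SI base units of wavelength: m

The claimed units m match the derived units, so the claim is correct.

Answer: Yes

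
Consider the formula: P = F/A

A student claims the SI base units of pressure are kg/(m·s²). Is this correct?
Units of each symbol in P = F/A:
  F (force): kg·m/s²
  A (area): m²  → in the denominator, contributes 1/m²

Multiplying the contributions: [kg·m/s²] · [1/m²]
Adding exponents of each base unit: kg: 1, m: -1, s: -2
SI base units of pressure: kg/(m·s²)

The claimed units kg/(m·s²) match the derived units, so the claim is correct.

Answer: Yes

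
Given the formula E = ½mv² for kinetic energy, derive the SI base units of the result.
Units of each symbol in E = ½mv²:
  m (mass): kg
  v (speed): m/s  → to the power 2, contributes m²/s²
  The factor ½ is dimensionless.

Multiplying the contributions: [kg] · [m²/s²]
Adding exponents of each base unit: kg: 1, m: 2, s: -2
SI base units of kinetic energy: kg·m²/s²

Answer: kg·m²/s²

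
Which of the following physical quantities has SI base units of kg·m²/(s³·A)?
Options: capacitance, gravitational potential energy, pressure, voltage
Checking the SI base units of each option:
  capacitance (C = Q/V): s⁴·A²/(kg·m²)  ✗
  gravitational potential energy (U = -GMm/r): kg·m²/s²  ✗
  pressure (P = F/A): kg/(m·s²)  ✗
  voltage (V = IR): kg·m²/(s³·A)  ✓ matches

Only voltage has units kg·m²/(s³·A).

Answer: voltage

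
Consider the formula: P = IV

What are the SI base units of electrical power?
Units of each symbol in P = IV:
  I (current): A
  V (voltage, in volts): kg·m²/(s³·A)

Multiplying the contributions: [A] · [kg·m²/(s³·A)]
Adding exponents of each base unit: kg: 1, m: 2, s: -3
SI base units of electrical power: kg·m²/s³

Answer: kg·m²/s³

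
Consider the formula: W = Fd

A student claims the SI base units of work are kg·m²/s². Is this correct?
Units of each symbol in W = Fd:
  F (force): kg·m/s²
  d (displacement): m

Multiplying the contributions: [kg·m/s²] · [m]
Adding exponents of each base unit: kg: 1, m: 2, s: -2
SI base units of work: kg·m²/s²

The claimed units kg·m²/s² match the derived units, so the claim is correct.

Answer: Yes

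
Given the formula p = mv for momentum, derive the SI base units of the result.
Units of each symbol in p = mv:
  m (mass): kg
  v (velocity): m/s

Multiplying the contributions: [kg] · [m/s]
Adding exponents of each base unit: kg: 1, m: 1, s: -1
SI base units of momentum: kg·m/s

Answer: kg·m/s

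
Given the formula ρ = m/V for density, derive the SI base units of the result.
Units of each symbol in ρ = m/V:
  m (mass): kg
  V (volume): m³  → in the denominator, contributes 1/m³

Multiplying the contributions: [kg] · [1/m³]
Adding exponents of each base unit: kg: 1, m: -3
SI base units of density: kg/m³

Answer: kg/m³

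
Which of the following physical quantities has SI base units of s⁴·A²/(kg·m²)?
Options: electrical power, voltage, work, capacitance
Checking the SI base units of each option:
  electrical power (P = IV): kg·m²/s³  ✗
  voltage (V = IR): kg·m²/(s³·A)  ✗
  work (W = Fd): kg·m²/s²  ✗
  capacitance (C = Q/V): s⁴·A²/(kg·m²)  ✓ matches

Only capacitance has units s⁴·A²/(kg·m²).

Answer: capacitance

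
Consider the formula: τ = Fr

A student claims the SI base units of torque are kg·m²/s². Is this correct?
Units of each symbol in τ = Fr:
  F (force): kg·m/s²
  r (lever arm): m

Multiplying the contributions: [kg·m/s²] · [m]
Adding exponents of each base unit: kg: 1, m: 2, s: -2
SI base units of torque: kg·m²/s²

The claimed units kg·m²/s² match the derived units, so the claim is correct.

Answer: Yes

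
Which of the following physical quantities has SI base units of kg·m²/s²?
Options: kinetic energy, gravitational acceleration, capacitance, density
Checking the SI base units of each option:
  kinetic energy (E = ½mv²): kg·m²/s²  ✓ matches
  gravitational acceleration (g = GM/r²): m/s²  ✗
  capacitance (C = Q/V): s⁴·A²/(kg·m²)  ✗
  density (ρ = m/V): kg/m³  ✗

Only kinetic energy has units kg·m²/s².

Answer: kinetic energy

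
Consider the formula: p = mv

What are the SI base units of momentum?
Units of each symbol in p = mv:
  m (mass): kg
  v (velocity): m/s

Multiplying the contributions: [kg] · [m/s]
Adding exponents of each base unit: kg: 1, m: 1, s: -1
SI base units of momentum: kg·m/s

Answer: kg·m/s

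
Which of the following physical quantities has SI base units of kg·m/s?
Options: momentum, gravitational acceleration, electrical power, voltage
Checking the SI base units of each option:
  momentum (p = mv): kg·m/s  ✓ matches
  gravitational acceleration (g = GM/r²): m/s²  ✗
  electrical power (P = IV): kg·m²/s³  ✗
  voltage (V = IR): kg·m²/(s³·A)  ✗

Only momentum has units kg·m/s.

Answer: momentum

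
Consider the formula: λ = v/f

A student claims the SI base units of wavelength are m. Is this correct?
Units of each symbol in λ = v/f:
  v (wave speed): m/s
  f (frequency): 1/s  → in the denominator, contributes s

Multiplying the contributions: [m/s] · [s]
Adding exponents of each base unit: m: 1
SI base units of wavelength: m

The claimed units m match the derived units, so the claim is correct.

Answer: Yes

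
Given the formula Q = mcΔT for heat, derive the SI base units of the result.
Units of each symbol in Q = mcΔT:
  m (mass): kg
  c (specific heat capacity, in J/(kg·K)): m²/(s²·K)
  ΔT (temperature change): K

Multiplying the contributions: [kg] · [m²/(s²·K)] · [K]
Adding exponents of each base unit: kg: 1, m: 2, s: -2
SI base units of heat: kg·m²/s²

Answer: kg·m²/s²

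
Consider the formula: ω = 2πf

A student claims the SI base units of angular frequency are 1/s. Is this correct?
Units of each symbol in ω = 2πf:
  f (frequency): 1/s
  The factor 2π is dimensionless.

Multiplying the contributions: [1/s]
Adding exponents of each base unit: s: -1
SI base units of angular frequency: 1/s

The claimed units 1/s match the derived units, so the claim is correct.

Answer: Yes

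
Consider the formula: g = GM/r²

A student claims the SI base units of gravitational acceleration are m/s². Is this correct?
Units of each symbol in g = GM/r²:
  G (gravitational constant): m³/(kg·s²)
  M (mass): kg
  r (distance): m  → to the power 2 in the denominator, contributes 1/m²

Multiplying the contributions: [m³/(kg·s²)] · [kg] · [1/m²]
Adding exponents of each base unit: m: 1, s: -2
SI base units of gravitational acceleration: m/s²

The claimed units m/s² match the derived units, so the claim is correct.

Answer: Yes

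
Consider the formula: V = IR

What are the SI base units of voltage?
Units of each symbol in V = IR:
  I (current): A
  R (resistance, in ohms): kg·m²/(s³·A²)

Multiplying the contributions: [A] · [kg·m²/(s³·A²)]
Adding exponents of each base unit: kg: 1, m: 2, s: -3, A: -1
SI base units of voltage: kg·m²/(s³·A)

Answer: kg·m²/(s³·A)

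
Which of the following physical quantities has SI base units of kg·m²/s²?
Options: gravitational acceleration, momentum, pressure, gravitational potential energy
Checking the SI base units of each option:
  gravitational acceleration (g = GM/r²): m/s²  ✗
  momentum (p = mv): kg·m/s  ✗
  pressure (P = F/A): kg/(m·s²)  ✗
  gravitational potential energy (U = -GMm/r): kg·m²/s²  ✓ matches

Only gravitational potential energy has units kg·m²/s².

Answer: gravitational potential energy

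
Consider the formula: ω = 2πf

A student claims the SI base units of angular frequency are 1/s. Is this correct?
Units of each symbol in ω = 2πf:
  f (frequency): 1/s
  The factor 2π is dimensionless.

Multiplying the contributions: [1/s]
Adding exponents of each base unit: s: -1
SI base units of angular frequency: 1/s

The claimed units 1/s match the derived units, so the claim is correct.

Answer: Yes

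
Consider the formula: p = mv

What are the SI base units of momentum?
Units of each symbol in p = mv:
  m (mass): kg
  v (velocity): m/s

Multiplying the contributions: [kg] · [m/s]
Adding exponents of each base unit: kg: 1, m: 1, s: -1
SI base units of momentum: kg·m/s

Answer: kg·m/s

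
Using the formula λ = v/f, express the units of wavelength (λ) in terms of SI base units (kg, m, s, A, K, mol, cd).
Units of each symbol in λ = v/f:
  v (wave speed): m/s
  f (frequency): 1/s  → in the denominator, contributes s

Multiplying the contributions: [m/s] · [s]
Adding exponents of each base unit: m: 1
SI base units of wavelength: m

Answer: m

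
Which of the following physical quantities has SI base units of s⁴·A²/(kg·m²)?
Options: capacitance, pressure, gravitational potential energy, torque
Checking the SI base units of each option:
  capacitance (C = Q/V): s⁴·A²/(kg·m²)  ✓ matches
  pressure (P = F/A): kg/(m·s²)  ✗
  gravitational potential energy (U = -GMm/r): kg·m²/s²  ✗
  torque (τ = Fr): kg·m²/s²  ✗

Only capacitance has units s⁴·A²/(kg·m²).

Answer: capacitance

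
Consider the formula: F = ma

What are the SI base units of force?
Units of each symbol in F = ma:
  m (mass): kg
  a (acceleration): m/s²

Multiplying the contributions: [kg] · [m/s²]
Adding exponents of each base unit: kg: 1, m: 1, s: -2
SI base units of force: kg·m/s²

Answer: kg·m/s²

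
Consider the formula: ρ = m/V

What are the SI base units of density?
Units of each symbol in ρ = m/V:
  m (mass): kg
  V (volume): m³  → in the denominator, contributes 1/m³

Multiplying the contributions: [kg] · [1/m³]
Adding exponents of each base unit: kg: 1, m: -3
SI base units of density: kg/m³

Answer: kg/m³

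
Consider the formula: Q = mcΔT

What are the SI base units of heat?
Units of each symbol in Q = mcΔT:
  m (mass): kg
  c (specific heat capacity, in J/(kg·K)): m²/(s²·K)
  ΔT (temperature change): K

Multiplying the contributions: [kg] · [m²/(s²·K)] · [K]
Adding exponents of each base unit: kg: 1, m: 2, s: -2
SI base units of heat: kg·m²/s²

Answer: kg·m²/s²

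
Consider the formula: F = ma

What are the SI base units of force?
Units of each symbol in F = ma:
  m (mass): kg
  a (acceleration): m/s²

Multiplying the contributions: [kg] · [m/s²]
Adding exponents of each base unit: kg: 1, m: 1, s: -2
SI base units of force: kg·m/s²

Answer: kg·m/s²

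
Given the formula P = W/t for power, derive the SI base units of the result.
Units of each symbol in P = W/t:
  W (work): kg·m²/s²
  t (time): s  → in the denominator, contributes 1/s

Multiplying the contributions: [kg·m²/s²] · [1/s]
Adding exponents of each base unit: kg: 1, m: 2, s: -3
SI base units of power: kg·m²/s³

Answer: kg·m²/s³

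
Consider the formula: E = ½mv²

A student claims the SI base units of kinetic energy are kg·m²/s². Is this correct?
Units of each symbol in E = ½mv²:
  m (mass): kg
  v (speed): m/s  → to the power 2, contributes m²/s²
  The factor ½ is dimensionless.

Multiplying the contributions: [kg] · [m²/s²]
Adding exponents of each base unit: kg: 1, m: 2, s: -2
SI base units of kinetic energy: kg·m²/s²

The claimed units kg·m²/s² match the derived units, so the claim is correct.

Answer: Yes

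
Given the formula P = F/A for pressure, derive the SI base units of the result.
Units of each symbol in P = F/A:
  F (force): kg·m/s²
  A (area): m²  → in the denominator, contributes 1/m²

Multiplying the contributions: [kg·m/s²] · [1/m²]
Adding exponents of each base unit: kg: 1, m: -1, s: -2
SI base units of pressure: kg/(m·s²)

Answer: kg/(m·s²)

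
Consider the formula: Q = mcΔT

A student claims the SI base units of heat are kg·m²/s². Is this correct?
Units of each symbol in Q = mcΔT:
  m (mass): kg
  c (specific heat capacity, in J/(kg·K)): m²/(s²·K)
  ΔT (temperature change): K

Multiplying the contributions: [kg] · [m²/(s²·K)] · [K]
Adding exponents of each base unit: kg: 1, m: 2, s: -2
SI base units of heat: kg·m²/s²

The claimed units kg·m²/s² match the derived units, so the claim is correct.

Answer: Yes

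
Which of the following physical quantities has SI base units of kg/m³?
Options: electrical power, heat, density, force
Checking the SI base units of each option:
  electrical power (P = IV): kg·m²/s³  ✗
  heat (Q = mcΔT): kg·m²/s²  ✗
  density (ρ = m/V): kg/m³  ✓ matches
  force (F = ma): kg·m/s²  ✗

Only density has units kg/m³.

Answer: density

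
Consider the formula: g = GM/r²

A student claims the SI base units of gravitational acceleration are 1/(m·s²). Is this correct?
Units of each symbol in g = GM/r²:
  G (gravitational constant): m³/(kg·s²)
  M (mass): kg
  r (distance): m  → to the power 2 in the denominator, contributes 1/m²

Multiplying the contributions: [m³/(kg·s²)] · [kg] · [1/m²]
Adding exponents of each base unit: m: 1, s: -2
SI base units of gravitational acceleration: m/s²

The claimed units 1/(m·s²) (exponents m: -1, s: -2) do not match the derived units m/s² (exponents m: 1, s: -2), so the claim is incorrect.

Answer: No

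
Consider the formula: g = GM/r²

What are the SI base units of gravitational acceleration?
Units of each symbol in g = GM/r²:
  G (gravitational constant): m³/(kg·s²)
  M (mass): kg
  r (distance): m  → to the power 2 in the denominator, contributes 1/m²

Multiplying the contributions: [m³/(kg·s²)] · [kg] · [1/m²]
Adding exponents of each base unit: m: 1, s: -2
SI base units of gravitational acceleration: m/s²

Answer: m/s²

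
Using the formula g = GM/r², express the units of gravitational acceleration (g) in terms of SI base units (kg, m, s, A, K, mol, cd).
Units of each symbol in g = GM/r²:
  G (gravitational constant): m³/(kg·s²)
  M (mass): kg
  r (distance): m  → to the power 2 in the denominator, contributes 1/m²

Multiplying the contributions: [m³/(kg·s²)] · [kg] · [1/m²]
Adding exponents of each base unit: m: 1, s: -2
SI base units of gravitational acceleration: m/s²

Answer: m/s²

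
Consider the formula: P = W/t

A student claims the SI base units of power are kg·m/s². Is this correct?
Units of each symbol in P = W/t:
  W (work): kg·m²/s²
  t (time): s  → in the denominator, contributes 1/s

Multiplying the contributions: [kg·m²/s²] · [1/s]
Adding exponents of each base unit: kg: 1, m: 2, s: -3
SI base units of power: kg·m²/s³

The claimed units kg·m/s² (exponents kg: 1, m: 1, s: -2) do not match the derived units kg·m²/s³ (exponents kg: 1, m: 2, s: -3), so the claim is incorrect.

Answer: No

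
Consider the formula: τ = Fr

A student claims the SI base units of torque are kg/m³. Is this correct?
Units of each symbol in τ = Fr:
  F (force): kg·m/s²
  r (lever arm): m

Multiplying the contributions: [kg·m/s²] · [m]
Adding exponents of each base unit: kg: 1, m: 2, s: -2
SI base units of torque: kg·m²/s²

The claimed units kg/m³ (exponents kg: 1, m: -3) do not match the derived units kg·m²/s² (exponents kg: 1, m: 2, s: -2), so the claim is incorrect.

Answer: No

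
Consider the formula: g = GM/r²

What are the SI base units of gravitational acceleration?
Units of each symbol in g = GM/r²:
  G (gravitational constant): m³/(kg·s²)
  M (mass): kg
  r (distance): m  → to the power 2 in the denominator, contributes 1/m²

Multiplying the contributions: [m³/(kg·s²)] · [kg] · [1/m²]
Adding exponents of each base unit: m: 1, s: -2
SI base units of gravitational acceleration: m/s²

Answer: m/s²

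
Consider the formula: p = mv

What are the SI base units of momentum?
Units of each symbol in p = mv:
  m (mass): kg
  v (velocity): m/s

Multiplying the contributions: [kg] · [m/s]
Adding exponents of each base unit: kg: 1, m: 1, s: -1
SI base units of momentum: kg·m/s

Answer: kg·m/s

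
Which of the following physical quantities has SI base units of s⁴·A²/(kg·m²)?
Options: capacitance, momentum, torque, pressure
Checking the SI base units of each option:
  capacitance (C = Q/V): s⁴·A²/(kg·m²)  ✓ matches
  momentum (p = mv): kg·m/s  ✗
  torque (τ = Fr): kg·m²/s²  ✗
  pressure (P = F/A): kg/(m·s²)  ✗

Only capacitance has units s⁴·A²/(kg·m²).

Answer: capacitance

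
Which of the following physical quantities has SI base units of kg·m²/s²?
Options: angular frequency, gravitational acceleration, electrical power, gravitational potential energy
Checking the SI base units of each option:
  angular frequency (ω = 2πf): 1/s  ✗
  gravitational acceleration (g = GM/r²): m/s²  ✗
  electrical power (P = IV): kg·m²/s³  ✗
  gravitational potential energy (U = -GMm/r): kg·m²/s²  ✓ matches

Only gravitational potential energy has units kg·m²/s².

Answer: gravitational potential energy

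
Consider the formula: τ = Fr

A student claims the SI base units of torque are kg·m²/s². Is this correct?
Units of each symbol in τ = Fr:
  F (force): kg·m/s²
  r (lever arm): m

Multiplying the contributions: [kg·m/s²] · [m]
Adding exponents of each base unit: kg: 1, m: 2, s: -2
SI base units of torque: kg·m²/s²

The claimed units kg·m²/s² match the derived units, so the claim is correct.

Answer: Yes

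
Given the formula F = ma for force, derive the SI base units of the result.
Units of each symbol in F = ma:
  m (mass): kg
  a (acceleration): m/s²

Multiplying the contributions: [kg] · [m/s²]
Adding exponents of each base unit: kg: 1, m: 1, s: -2
SI base units of force: kg·m/s²

Answer: kg·m/s²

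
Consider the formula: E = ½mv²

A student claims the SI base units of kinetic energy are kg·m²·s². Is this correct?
Units of each symbol in E = ½mv²:
  m (mass): kg
  v (speed): m/s  → to the power 2, contributes m²/s²
  The factor ½ is dimensionless.

Multiplying the contributions: [kg] · [m²/s²]
Adding exponents of each base unit: kg: 1, m: 2, s: -2
SI base units of kinetic energy: kg·m²/s²

The claimed units kg·m²·s² (exponents kg: 1, m: 2, s: 2) do not match the derived units kg·m²/s² (exponents kg: 1, m: 2, s: -2), so the claim is incorrect.

Answer: No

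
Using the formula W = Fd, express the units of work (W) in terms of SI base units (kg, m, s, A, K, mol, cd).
Units of each symbol in W = Fd:
  F (force): kg·m/s²
  d (displacement): m

Multiplying the contributions: [kg·m/s²] · [m]
Adding exponents of each base unit: kg: 1, m: 2, s: -2
SI base units of work: kg·m²/s²

Answer: kg·m²/s²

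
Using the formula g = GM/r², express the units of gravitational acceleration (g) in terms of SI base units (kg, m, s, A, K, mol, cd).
Units of each symbol in g = GM/r²:
  G (gravitational constant): m³/(kg·s²)
  M (mass): kg
  r (distance): m  → to the power 2 in the denominator, contributes 1/m²

Multiplying the contributions: [m³/(kg·s²)] · [kg] · [1/m²]
Adding exponents of each base unit: m: 1, s: -2
SI base units of gravitational acceleration: m/s²

Answer: m/s²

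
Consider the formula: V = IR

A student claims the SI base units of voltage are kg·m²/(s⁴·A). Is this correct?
Units of each symbol in V = IR:
  I (current): A
  R (resistance, in ohms): kg·m²/(s³·A²)

Multiplying the contributions: [A] · [kg·m²/(s³·A²)]
Adding exponents of each base unit: kg: 1, m: 2, s: -3, A: -1
SI base units of voltage: kg·m²/(s³·A)

The claimed units kg·m²/(s⁴·A) (exponents kg: 1, m: 2, s: -4, A: -1) do not match the derived units kg·m²/(s³·A) (exponents kg: 1, m: 2, s: -3, A: -1), so the claim is incorrect.

Answer: No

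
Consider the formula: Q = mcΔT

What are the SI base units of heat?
Units of each symbol in Q = mcΔT:
  m (mass): kg
  c (specific heat capacity, in J/(kg·K)): m²/(s²·K)
  ΔT (temperature change): K

Multiplying the contributions: [kg] · [m²/(s²·K)] · [K]
Adding exponents of each base unit: kg: 1, m: 2, s: -2
SI base units of heat: kg·m²/s²

Answer: kg·m²/s²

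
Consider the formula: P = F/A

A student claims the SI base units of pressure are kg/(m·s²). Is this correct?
Units of each symbol in P = F/A:
  F (force): kg·m/s²
  A (area): m²  → in the denominator, contributes 1/m²

Multiplying the contributions: [kg·m/s²] · [1/m²]
Adding exponents of each base unit: kg: 1, m: -1, s: -2
SI base units of pressure: kg/(m·s²)

The claimed units kg/(m·s²) match the derived units, so the claim is correct.

Answer: Yes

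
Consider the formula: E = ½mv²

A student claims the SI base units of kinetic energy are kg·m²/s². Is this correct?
Units of each symbol in E = ½mv²:
  m (mass): kg
  v (speed): m/s  → to the power 2, contributes m²/s²
  The factor ½ is dimensionless.

Multiplying the contributions: [kg] · [m²/s²]
Adding exponents of each base unit: kg: 1, m: 2, s: -2
SI base units of kinetic energy: kg·m²/s²

The claimed units kg·m²/s² match the derived units, so the claim is correct.

Answer: Yes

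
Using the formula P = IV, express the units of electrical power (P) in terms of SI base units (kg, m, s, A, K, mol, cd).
Units of each symbol in P = IV:
  I (current): A
  V (voltage, in volts): kg·m²/(s³·A)

Multiplying the contributions: [A] · [kg·m²/(s³·A)]
Adding exponents of each base unit: kg: 1, m: 2, s: -3
SI base units of electrical power: kg·m²/s³

Answer: kg·m²/s³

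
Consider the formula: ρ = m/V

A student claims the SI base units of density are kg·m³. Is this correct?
Units of each symbol in ρ = m/V:
  m (mass): kg
  V (volume): m³  → in the denominator, contributes 1/m³

Multiplying the contributions: [kg] · [1/m³]
Adding exponents of each base unit: kg: 1, m: -3
SI base units of density: kg/m³

The claimed units kg·m³ (exponents kg: 1, m: 3) do not match the derived units kg/m³ (exponents kg: 1, m: -3), so the claim is incorrect.

Answer: No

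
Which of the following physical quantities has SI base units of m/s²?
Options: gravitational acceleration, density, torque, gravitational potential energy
Checking the SI base units of each option:
  gravitational acceleration (g = GM/r²): m/s²  ✓ matches
  density (ρ = m/V): kg/m³  ✗
  torque (τ = Fr): kg·m²/s²  ✗
  gravitational potential energy (U = -GMm/r): kg·m²/s²  ✗

Only gravitational acceleration has units m/s².

Answer: gravitational acceleration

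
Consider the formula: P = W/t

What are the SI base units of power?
Units of each symbol in P = W/t:
  W (work): kg·m²/s²
  t (time): s  → in the denominator, contributes 1/s

Multiplying the contributions: [kg·m²/s²] · [1/s]
Adding exponents of each base unit: kg: 1, m: 2, s: -3
SI base units of power: kg·m²/s³

Answer: kg·m²/s³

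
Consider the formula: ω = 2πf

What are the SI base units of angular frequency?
Units of each symbol in ω = 2πf:
  f (frequency): 1/s
  The factor 2π is dimensionless.

Multiplying the contributions: [1/s]
Adding exponents of each base unit: s: -1
SI base units of angular frequency: 1/s

Answer: 1/s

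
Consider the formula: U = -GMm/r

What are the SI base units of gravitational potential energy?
Units of each symbol in U = -GMm/r:
  G (gravitational constant): m³/(kg·s²)
  M (mass): kg
  m (mass): kg
  r (distance): m  → in the denominator, contributes 1/m
  The minus sign does not affect the units.

Multiplying the contributions: [m³/(kg·s²)] · [kg] · [kg] · [1/m]
Adding exponents of each base unit: kg: 1, m: 2, s: -2
SI base units of gravitational potential energy: kg·m²/s²

Answer: kg·m²/s²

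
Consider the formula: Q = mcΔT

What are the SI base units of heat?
Units of each symbol in Q = mcΔT:
  m (mass): kg
  c (specific heat capacity, in J/(kg·K)): m²/(s²·K)
  ΔT (temperature change): K

Multiplying the contributions: [kg] · [m²/(s²·K)] · [K]
Adding exponents of each base unit: kg: 1, m: 2, s: -2
SI base units of heat: kg·m²/s²

Answer: kg·m²/s²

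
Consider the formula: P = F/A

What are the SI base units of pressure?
Units of each symbol in P = F/A:
  F (force): kg·m/s²
  A (area): m²  → in the denominator, contributes 1/m²

Multiplying the contributions: [kg·m/s²] · [1/m²]
Adding exponents of each base unit: kg: 1, m: -1, s: -2
SI base units of pressure: kg/(m·s²)

Answer: kg/(m·s²)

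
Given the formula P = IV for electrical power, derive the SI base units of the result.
Units of each symbol in P = IV:
  I (current): A
  V (voltage, in volts): kg·m²/(s³·A)

Multiplying the contributions: [A] · [kg·m²/(s³·A)]
Adding exponents of each base unit: kg: 1, m: 2, s: -3
SI base units of electrical power: kg·m²/s³

Answer: kg·m²/s³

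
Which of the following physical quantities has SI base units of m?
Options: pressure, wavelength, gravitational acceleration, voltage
Checking the SI base units of each option:
  pressure (P = F/A): kg/(m·s²)  ✗
  wavelength (λ = v/f): m  ✓ matches
  gravitational acceleration (g = GM/r²): m/s²  ✗
  voltage (V = IR): kg·m²/(s³·A)  ✗

Only wavelength has units m.

Answer: wavelength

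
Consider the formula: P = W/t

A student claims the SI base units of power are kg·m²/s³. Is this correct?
Units of each symbol in P = W/t:
  W (work): kg·m²/s²
  t (time): s  → in the denominator, contributes 1/s

Multiplying the contributions: [kg·m²/s²] · [1/s]
Adding exponents of each base unit: kg: 1, m: 2, s: -3
SI base units of power: kg·m²/s³

The claimed units kg·m²/s³ match the derived units, so the claim is correct.

Answer: Yes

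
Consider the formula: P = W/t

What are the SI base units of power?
Units of each symbol in P = W/t:
  W (work): kg·m²/s²
  t (time): s  → in the denominator, contributes 1/s

Multiplying the contributions: [kg·m²/s²] · [1/s]
Adding exponents of each base unit: kg: 1, m: 2, s: -3
SI base units of power: kg·m²/s³

Answer: kg·m²/s³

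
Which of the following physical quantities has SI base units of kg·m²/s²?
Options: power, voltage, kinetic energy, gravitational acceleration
Checking the SI base units of each option:
  power (P = W/t): kg·m²/s³  ✗
  voltage (V = IR): kg·m²/(s³·A)  ✗
  kinetic energy (E = ½mv²): kg·m²/s²  ✓ matches
  gravitational acceleration (g = GM/r²): m/s²  ✗

Only kinetic energy has units kg·m²/s².

Answer: kinetic energy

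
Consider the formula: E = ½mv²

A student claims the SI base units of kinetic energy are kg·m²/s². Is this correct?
Units of each symbol in E = ½mv²:
  m (mass): kg
  v (speed): m/s  → to the power 2, contributes m²/s²
  The factor ½ is dimensionless.

Multiplying the contributions: [kg] · [m²/s²]
Adding exponents of each base unit: kg: 1, m: 2, s: -2
SI base units of kinetic energy: kg·m²/s²

The claimed units kg·m²/s² match the derived units, so the claim is correct.

Answer: Yes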